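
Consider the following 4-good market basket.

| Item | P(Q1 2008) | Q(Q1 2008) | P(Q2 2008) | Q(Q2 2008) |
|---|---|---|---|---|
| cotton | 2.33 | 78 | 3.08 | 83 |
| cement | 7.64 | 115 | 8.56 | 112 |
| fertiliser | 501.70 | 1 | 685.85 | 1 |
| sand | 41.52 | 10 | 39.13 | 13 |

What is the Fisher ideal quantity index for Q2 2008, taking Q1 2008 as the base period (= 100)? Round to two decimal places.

105.19

Laspeyres component (base-period weights):
ΣP(Q1 2008)Q(Q2 2008) = 2.33×83 + 7.64×112 + 501.70×1 + 41.52×13 = 193.39 + 855.68 + 501.7 + 539.76 = 2090.53
ΣP(Q1 2008)Q(Q1 2008) = 2.33×78 + 7.64×115 + 501.70×1 + 41.52×10 = 181.74 + 878.6 + 501.7 + 415.2 = 1977.24
L = 2090.53 / 1977.24 × 100 = 105.7297
Paasche component (current-period weights):
ΣP(Q2 2008)Q(Q2 2008) = 3.08×83 + 8.56×112 + 685.85×1 + 39.13×13 = 255.64 + 958.72 + 685.85 + 508.69 = 2408.9
ΣP(Q2 2008)Q(Q1 2008) = 3.08×78 + 8.56×115 + 685.85×1 + 39.13×10 = 240.24 + 984.4 + 685.85 + 391.3 = 2301.79
P = 2408.9 / 2301.79 × 100 = 104.6533
Fisher = √(L × P) = √(105.7297 × 104.6533) = 105.1901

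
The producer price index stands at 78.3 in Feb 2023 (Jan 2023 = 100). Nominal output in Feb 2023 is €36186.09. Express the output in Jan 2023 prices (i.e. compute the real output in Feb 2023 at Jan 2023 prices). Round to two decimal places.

Real = Nominal ÷ (Index/100) = 36186.09 ÷ (78.3/100)
     = 36186.09 ÷ 0.783 = 46214.6743

46214.67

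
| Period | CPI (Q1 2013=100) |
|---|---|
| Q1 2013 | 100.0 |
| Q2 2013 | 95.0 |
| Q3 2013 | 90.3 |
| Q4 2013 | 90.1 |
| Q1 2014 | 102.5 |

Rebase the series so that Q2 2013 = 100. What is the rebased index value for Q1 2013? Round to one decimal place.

Rebased(Q1 2013) = 100.0 / 95.0 × 100 = 105.2632

105.3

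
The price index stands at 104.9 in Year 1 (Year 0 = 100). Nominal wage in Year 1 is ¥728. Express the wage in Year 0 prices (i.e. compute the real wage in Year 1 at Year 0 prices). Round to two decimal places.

693.99

Real = Nominal ÷ (Index/100) = 728 ÷ (104.9/100)
     = 728 ÷ 1.049 = 693.9943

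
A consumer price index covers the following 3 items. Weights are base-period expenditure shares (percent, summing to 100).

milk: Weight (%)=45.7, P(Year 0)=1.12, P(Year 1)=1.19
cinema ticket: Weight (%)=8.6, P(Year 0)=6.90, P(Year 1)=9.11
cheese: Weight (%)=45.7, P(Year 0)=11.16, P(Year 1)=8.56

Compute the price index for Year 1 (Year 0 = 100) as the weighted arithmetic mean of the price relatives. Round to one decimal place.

95.0

milk: 45.7 × (1.19/1.12) = 45.7 × 1.062500 = 48.5562
cinema ticket: 8.6 × (9.11/6.90) = 8.6 × 1.320290 = 11.3545
cheese: 45.7 × (8.56/11.16) = 45.7 × 0.767025 = 35.0530
Index = Σ wᵢ·(p₁ᵢ/p₀ᵢ) = 48.5562 + 11.3545 + 35.0530 = 94.9638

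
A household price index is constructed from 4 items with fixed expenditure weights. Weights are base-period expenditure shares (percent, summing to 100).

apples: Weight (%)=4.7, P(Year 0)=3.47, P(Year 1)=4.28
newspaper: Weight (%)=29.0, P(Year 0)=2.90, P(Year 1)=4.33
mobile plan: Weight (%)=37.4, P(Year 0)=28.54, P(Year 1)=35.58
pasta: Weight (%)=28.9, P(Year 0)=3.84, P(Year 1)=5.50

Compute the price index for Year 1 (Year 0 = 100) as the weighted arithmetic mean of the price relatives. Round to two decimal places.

apples: 4.7 × (4.28/3.47) = 4.7 × 1.233429 = 5.7971
newspaper: 29.0 × (4.33/2.90) = 29.0 × 1.493103 = 43.3000
mobile plan: 37.4 × (35.58/28.54) = 37.4 × 1.246671 = 46.6255
pasta: 28.9 × (5.50/3.84) = 28.9 × 1.432292 = 41.3932
Index = Σ wᵢ·(p₁ᵢ/p₀ᵢ) = 5.7971 + 43.3000 + 46.6255 + 41.3932 = 137.1159

137.12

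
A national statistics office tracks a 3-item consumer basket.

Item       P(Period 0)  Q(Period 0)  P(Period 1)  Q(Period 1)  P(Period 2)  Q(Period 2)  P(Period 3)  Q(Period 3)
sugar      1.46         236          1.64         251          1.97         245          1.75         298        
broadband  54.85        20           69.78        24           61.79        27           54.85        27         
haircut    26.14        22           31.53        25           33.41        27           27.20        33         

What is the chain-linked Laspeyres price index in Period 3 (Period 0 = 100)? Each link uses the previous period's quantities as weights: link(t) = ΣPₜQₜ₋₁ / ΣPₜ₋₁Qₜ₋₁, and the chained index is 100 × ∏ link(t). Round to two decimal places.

104.05

Link Period 0→Period 1:
ΣP(Period 1)Q(Period 0) = 1.64×236 + 69.78×20 + 31.53×22 = 387.04 + 1395.6 + 693.66 = 2476.3
ΣP(Period 0)Q(Period 0) = 1.46×236 + 54.85×20 + 26.14×22 = 344.56 + 1097 + 575.08 = 2016.64
link = 2476.3/2016.64 = 1.227934
Link Period 1→Period 2:
ΣP(Period 2)Q(Period 1) = 1.97×251 + 61.79×24 + 33.41×25 = 494.47 + 1482.96 + 835.25 = 2812.68
ΣP(Period 1)Q(Period 1) = 1.64×251 + 69.78×24 + 31.53×25 = 411.64 + 1674.72 + 788.25 = 2874.61
link = 2812.68/2874.61 = 0.978456
Link Period 2→Period 3:
ΣP(Period 3)Q(Period 2) = 1.75×245 + 54.85×27 + 27.20×27 = 428.75 + 1480.95 + 734.4 = 2644.1
ΣP(Period 2)Q(Period 2) = 1.97×245 + 61.79×27 + 33.41×27 = 482.65 + 1668.33 + 902.07 = 3053.05
link = 2644.1/3053.05 = 0.866052
Chained index = 100 × 1.227934 × 0.978456 × 0.866052 = 104.0543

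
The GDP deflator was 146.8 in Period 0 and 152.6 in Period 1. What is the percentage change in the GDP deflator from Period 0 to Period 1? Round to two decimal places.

Change = (152.6 − 146.8) / 146.8 × 100
       = 5.8 / 146.8 × 100 = 3.9510%

3.95%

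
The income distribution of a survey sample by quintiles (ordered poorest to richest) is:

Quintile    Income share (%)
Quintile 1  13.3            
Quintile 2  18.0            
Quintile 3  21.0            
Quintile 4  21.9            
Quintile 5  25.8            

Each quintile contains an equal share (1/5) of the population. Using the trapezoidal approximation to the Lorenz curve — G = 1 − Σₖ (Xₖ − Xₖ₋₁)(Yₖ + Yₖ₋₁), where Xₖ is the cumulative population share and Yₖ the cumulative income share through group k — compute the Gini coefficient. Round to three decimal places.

0.116

Cumulative income shares Yₖ: 0.1330, 0.3130, 0.5230, 0.7420, 1.0000
Σ (Xₖ−Xₖ₋₁)(Yₖ+Yₖ₋₁) = (1/5)(0.1330+0.0000) + (1/5)(0.3130+0.1330) + (1/5)(0.5230+0.3130) + (1/5)(0.7420+0.5230) + (1/5)(1.0000+0.7420)
  = 0.0266 + 0.0892 + 0.1672 + 0.2530 + 0.3484 = 0.8844
G = 1 − 0.8844 = 0.1156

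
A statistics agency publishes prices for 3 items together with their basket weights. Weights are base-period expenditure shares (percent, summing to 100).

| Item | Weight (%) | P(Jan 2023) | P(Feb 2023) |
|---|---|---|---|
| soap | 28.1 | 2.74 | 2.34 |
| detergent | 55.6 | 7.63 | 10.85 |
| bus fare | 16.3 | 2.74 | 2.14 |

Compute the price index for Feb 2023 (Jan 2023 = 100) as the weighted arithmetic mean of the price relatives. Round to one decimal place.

soap: 28.1 × (2.34/2.74) = 28.1 × 0.854015 = 23.9978
detergent: 55.6 × (10.85/7.63) = 55.6 × 1.422018 = 79.0642
bus fare: 16.3 × (2.14/2.74) = 16.3 × 0.781022 = 12.7307
Index = Σ wᵢ·(p₁ᵢ/p₀ᵢ) = 23.9978 + 79.0642 + 12.7307 = 115.7927

115.8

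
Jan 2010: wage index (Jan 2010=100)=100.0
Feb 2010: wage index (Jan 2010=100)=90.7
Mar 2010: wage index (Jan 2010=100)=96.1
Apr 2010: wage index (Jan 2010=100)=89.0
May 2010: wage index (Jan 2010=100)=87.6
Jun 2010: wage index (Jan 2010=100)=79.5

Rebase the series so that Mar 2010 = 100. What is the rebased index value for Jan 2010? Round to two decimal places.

104.06

Rebased(Jan 2010) = 100.0 / 96.1 × 100 = 104.0583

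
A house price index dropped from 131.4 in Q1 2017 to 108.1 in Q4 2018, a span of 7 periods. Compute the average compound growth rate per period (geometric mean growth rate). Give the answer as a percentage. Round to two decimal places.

-2.75%

Growth factor = (108.1/131.4)^(1/7) = (0.822679)^(1/7) = 0.972501
Growth rate = 0.972501 − 1 = -0.027499 = -2.7499%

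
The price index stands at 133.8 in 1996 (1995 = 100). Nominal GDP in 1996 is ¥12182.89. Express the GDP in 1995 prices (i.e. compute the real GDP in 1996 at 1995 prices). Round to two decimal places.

Real = Nominal ÷ (Index/100) = 12182.89 ÷ (133.8/100)
     = 12182.89 ÷ 1.338 = 9105.2990

9105.30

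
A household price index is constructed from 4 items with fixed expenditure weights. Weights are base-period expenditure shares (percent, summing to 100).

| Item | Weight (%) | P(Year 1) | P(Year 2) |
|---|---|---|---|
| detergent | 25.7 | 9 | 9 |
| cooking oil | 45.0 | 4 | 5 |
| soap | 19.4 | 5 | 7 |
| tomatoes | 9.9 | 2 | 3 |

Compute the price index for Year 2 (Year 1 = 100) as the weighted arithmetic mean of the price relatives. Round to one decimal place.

124.0

detergent: 25.7 × (9/9) = 25.7 × 1.000000 = 25.7000
cooking oil: 45.0 × (5/4) = 45.0 × 1.250000 = 56.2500
soap: 19.4 × (7/5) = 19.4 × 1.400000 = 27.1600
tomatoes: 9.9 × (3/2) = 9.9 × 1.500000 = 14.8500
Index = Σ wᵢ·(p₁ᵢ/p₀ᵢ) = 25.7000 + 56.2500 + 27.1600 + 14.8500 = 123.9600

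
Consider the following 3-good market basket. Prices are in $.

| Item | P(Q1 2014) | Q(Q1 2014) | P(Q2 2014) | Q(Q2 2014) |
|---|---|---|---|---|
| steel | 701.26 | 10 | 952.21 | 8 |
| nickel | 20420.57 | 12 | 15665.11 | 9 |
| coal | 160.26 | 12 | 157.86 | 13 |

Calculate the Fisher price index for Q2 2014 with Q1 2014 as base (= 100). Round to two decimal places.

78.59

Laspeyres component (base-period weights):
ΣP(Q2 2014)Q(Q1 2014) = 952.21×10 + 15665.11×12 + 157.86×12 = 9522.1 + 187981.32 + 1894.32 = 199397.74
ΣP(Q1 2014)Q(Q1 2014) = 701.26×10 + 20420.57×12 + 160.26×12 = 7012.6 + 245046.84 + 1923.12 = 253982.56
L = 199397.74 / 253982.56 × 100 = 78.5084
Paasche component (current-period weights):
ΣP(Q2 2014)Q(Q2 2014) = 952.21×8 + 15665.11×9 + 157.86×13 = 7617.68 + 140985.99 + 2052.18 = 150655.85
ΣP(Q1 2014)Q(Q2 2014) = 701.26×8 + 20420.57×9 + 160.26×13 = 5610.08 + 183785.13 + 2083.38 = 191478.59
P = 150655.85 / 191478.59 × 100 = 78.6803
Fisher = √(L × P) = √(78.5084 × 78.6803) = 78.5943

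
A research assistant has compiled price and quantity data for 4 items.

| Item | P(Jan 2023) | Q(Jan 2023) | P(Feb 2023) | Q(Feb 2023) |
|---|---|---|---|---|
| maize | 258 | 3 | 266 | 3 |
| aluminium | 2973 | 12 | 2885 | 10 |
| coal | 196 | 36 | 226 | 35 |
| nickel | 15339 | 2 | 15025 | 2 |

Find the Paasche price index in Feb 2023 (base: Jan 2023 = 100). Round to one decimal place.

Paasche price index uses current-period quantities as weights.
ΣP(Feb 2023)·Q(Feb 2023) = 266×3 + 2885×10 + 226×35 + 15025×2 = 798 + 28850 + 7910 + 30050 = 67608
ΣP(Jan 2023)·Q(Feb 2023) = 258×3 + 2973×10 + 196×35 + 15339×2 = 774 + 29730 + 6860 + 30678 = 68042
Index = 67608 / 68042 × 100 = 99.3622

99.4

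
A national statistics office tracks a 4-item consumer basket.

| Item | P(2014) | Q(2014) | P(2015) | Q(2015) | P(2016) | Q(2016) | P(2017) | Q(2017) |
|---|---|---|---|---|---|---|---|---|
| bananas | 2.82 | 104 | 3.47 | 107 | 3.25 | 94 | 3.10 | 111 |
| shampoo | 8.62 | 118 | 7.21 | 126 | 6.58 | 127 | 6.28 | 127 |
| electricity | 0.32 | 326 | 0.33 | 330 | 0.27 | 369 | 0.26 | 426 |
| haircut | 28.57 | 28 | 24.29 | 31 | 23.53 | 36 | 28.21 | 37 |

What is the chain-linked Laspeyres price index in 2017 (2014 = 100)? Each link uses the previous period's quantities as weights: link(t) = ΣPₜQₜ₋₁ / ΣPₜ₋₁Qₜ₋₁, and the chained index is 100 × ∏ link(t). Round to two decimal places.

88.65

Link 2014→2015:
ΣP(2015)Q(2014) = 3.47×104 + 7.21×118 + 0.33×326 + 24.29×28 = 360.88 + 850.78 + 107.58 + 680.12 = 1999.36
ΣP(2014)Q(2014) = 2.82×104 + 8.62×118 + 0.32×326 + 28.57×28 = 293.28 + 1017.16 + 104.32 + 799.96 = 2214.72
link = 1999.36/2214.72 = 0.902760
Link 2015→2016:
ΣP(2016)Q(2015) = 3.25×107 + 6.58×126 + 0.27×330 + 23.53×31 = 347.75 + 829.08 + 89.1 + 729.43 = 1995.36
ΣP(2015)Q(2015) = 3.47×107 + 7.21×126 + 0.33×330 + 24.29×31 = 371.29 + 908.46 + 108.9 + 752.99 = 2141.64
link = 1995.36/2141.64 = 0.931697
Link 2016→2017:
ΣP(2017)Q(2016) = 3.10×94 + 6.28×127 + 0.26×369 + 28.21×36 = 291.4 + 797.56 + 95.94 + 1015.56 = 2200.46
ΣP(2016)Q(2016) = 3.25×94 + 6.58×127 + 0.27×369 + 23.53×36 = 305.5 + 835.66 + 99.63 + 847.08 = 2087.87
link = 2200.46/2087.87 = 1.053926
Chained index = 100 × 0.902760 × 0.931697 × 1.053926 = 88.6456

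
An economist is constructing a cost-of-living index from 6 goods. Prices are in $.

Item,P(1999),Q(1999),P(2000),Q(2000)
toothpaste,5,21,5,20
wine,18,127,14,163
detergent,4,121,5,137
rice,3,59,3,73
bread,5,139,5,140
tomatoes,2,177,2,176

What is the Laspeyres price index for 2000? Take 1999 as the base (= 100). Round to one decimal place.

90.6

Laspeyres price index uses base-period quantities as weights.
ΣP(2000)·Q(1999) = 5×21 + 14×127 + 5×121 + 3×59 + 5×139 + 2×177 = 105 + 1778 + 605 + 177 + 695 + 354 = 3714
ΣP(1999)·Q(1999) = 5×21 + 18×127 + 4×121 + 3×59 + 5×139 + 2×177 = 105 + 2286 + 484 + 177 + 695 + 354 = 4101
Index = 3714 / 4101 × 100 = 90.5633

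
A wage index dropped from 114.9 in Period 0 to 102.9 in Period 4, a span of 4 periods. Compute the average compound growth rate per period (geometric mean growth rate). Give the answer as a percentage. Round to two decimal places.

-2.72%

Growth factor = (102.9/114.9)^(1/4) = (0.895561)^(1/4) = 0.972801
Growth rate = 0.972801 − 1 = -0.027199 = -2.7199%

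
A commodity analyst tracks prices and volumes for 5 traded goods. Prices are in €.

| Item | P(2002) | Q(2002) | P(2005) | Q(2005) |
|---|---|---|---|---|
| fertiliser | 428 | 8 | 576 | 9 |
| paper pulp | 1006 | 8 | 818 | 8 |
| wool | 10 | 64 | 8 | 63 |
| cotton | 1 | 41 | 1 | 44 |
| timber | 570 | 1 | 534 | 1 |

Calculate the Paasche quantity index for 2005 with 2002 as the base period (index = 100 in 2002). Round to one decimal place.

104.7

Paasche quantity index uses current-period prices as weights.
ΣP(2005)·Q(2005) = 576×9 + 818×8 + 8×63 + 1×44 + 534×1 = 5184 + 6544 + 504 + 44 + 534 = 12810
ΣP(2005)·Q(2002) = 576×8 + 818×8 + 8×64 + 1×41 + 534×1 = 4608 + 6544 + 512 + 41 + 534 = 12239
Index = 12810 / 12239 × 100 = 104.6654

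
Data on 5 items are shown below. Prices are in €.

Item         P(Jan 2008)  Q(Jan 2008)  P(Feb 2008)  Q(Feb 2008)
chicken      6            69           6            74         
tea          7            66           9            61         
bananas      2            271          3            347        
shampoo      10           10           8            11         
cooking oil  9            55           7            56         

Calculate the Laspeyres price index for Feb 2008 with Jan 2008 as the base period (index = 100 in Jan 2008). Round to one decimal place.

113.6

Laspeyres price index uses base-period quantities as weights.
ΣP(Feb 2008)·Q(Jan 2008) = 6×69 + 9×66 + 3×271 + 8×10 + 7×55 = 414 + 594 + 813 + 80 + 385 = 2286
ΣP(Jan 2008)·Q(Jan 2008) = 6×69 + 7×66 + 2×271 + 10×10 + 9×55 = 414 + 462 + 542 + 100 + 495 = 2013
Index = 2286 / 2013 × 100 = 113.5618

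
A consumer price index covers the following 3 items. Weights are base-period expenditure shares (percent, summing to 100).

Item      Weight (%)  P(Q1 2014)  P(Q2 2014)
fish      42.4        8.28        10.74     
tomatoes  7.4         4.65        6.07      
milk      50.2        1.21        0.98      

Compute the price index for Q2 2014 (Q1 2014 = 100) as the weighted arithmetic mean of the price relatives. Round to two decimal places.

105.31

fish: 42.4 × (10.74/8.28) = 42.4 × 1.297101 = 54.9971
tomatoes: 7.4 × (6.07/4.65) = 7.4 × 1.305376 = 9.6598
milk: 50.2 × (0.98/1.21) = 50.2 × 0.809917 = 40.6579
Index = Σ wᵢ·(p₁ᵢ/p₀ᵢ) = 54.9971 + 9.6598 + 40.6579 = 105.3147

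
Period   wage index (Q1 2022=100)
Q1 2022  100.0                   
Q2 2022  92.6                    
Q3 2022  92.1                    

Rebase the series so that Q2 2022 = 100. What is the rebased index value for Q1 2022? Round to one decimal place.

108.0

Rebased(Q1 2022) = 100.0 / 92.6 × 100 = 107.9914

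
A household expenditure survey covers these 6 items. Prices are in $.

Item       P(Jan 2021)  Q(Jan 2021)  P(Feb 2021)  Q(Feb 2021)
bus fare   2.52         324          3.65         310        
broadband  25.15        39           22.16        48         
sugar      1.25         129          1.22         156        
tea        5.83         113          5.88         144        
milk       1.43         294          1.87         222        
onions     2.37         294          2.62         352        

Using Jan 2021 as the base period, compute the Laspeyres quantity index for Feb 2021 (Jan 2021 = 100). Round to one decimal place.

Laspeyres quantity index uses base-period prices as weights.
ΣP(Jan 2021)·Q(Feb 2021) = 2.52×310 + 25.15×48 + 1.25×156 + 5.83×144 + 1.43×222 + 2.37×352 = 781.2 + 1207.2 + 195 + 839.52 + 317.46 + 834.24 = 4174.62
ΣP(Jan 2021)·Q(Jan 2021) = 2.52×324 + 25.15×39 + 1.25×129 + 5.83×113 + 1.43×294 + 2.37×294 = 816.48 + 980.85 + 161.25 + 658.79 + 420.42 + 696.78 = 3734.57
Index = 4174.62 / 3734.57 × 100 = 111.7832

111.8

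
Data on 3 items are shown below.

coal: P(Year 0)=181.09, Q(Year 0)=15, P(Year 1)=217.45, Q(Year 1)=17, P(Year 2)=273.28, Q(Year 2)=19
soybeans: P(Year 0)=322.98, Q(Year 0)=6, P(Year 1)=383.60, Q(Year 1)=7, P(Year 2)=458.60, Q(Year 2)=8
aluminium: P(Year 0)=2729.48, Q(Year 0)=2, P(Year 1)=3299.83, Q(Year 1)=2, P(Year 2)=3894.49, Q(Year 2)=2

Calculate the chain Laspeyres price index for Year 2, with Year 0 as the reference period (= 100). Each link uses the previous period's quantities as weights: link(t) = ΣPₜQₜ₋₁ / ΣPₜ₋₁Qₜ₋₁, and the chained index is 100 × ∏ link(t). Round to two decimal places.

Link Year 0→Year 1:
ΣP(Year 1)Q(Year 0) = 217.45×15 + 383.60×6 + 3299.83×2 = 3261.75 + 2301.6 + 6599.66 = 12163.01
ΣP(Year 0)Q(Year 0) = 181.09×15 + 322.98×6 + 2729.48×2 = 2716.35 + 1937.88 + 5458.96 = 10113.19
link = 12163.01/10113.19 = 1.202688
Link Year 1→Year 2:
ΣP(Year 2)Q(Year 1) = 273.28×17 + 458.60×7 + 3894.49×2 = 4645.76 + 3210.2 + 7788.98 = 15644.94
ΣP(Year 1)Q(Year 1) = 217.45×17 + 383.60×7 + 3299.83×2 = 3696.65 + 2685.2 + 6599.66 = 12981.51
link = 15644.94/12981.51 = 1.205171
Chained index = 100 × 1.202688 × 1.205171 = 144.9444

144.94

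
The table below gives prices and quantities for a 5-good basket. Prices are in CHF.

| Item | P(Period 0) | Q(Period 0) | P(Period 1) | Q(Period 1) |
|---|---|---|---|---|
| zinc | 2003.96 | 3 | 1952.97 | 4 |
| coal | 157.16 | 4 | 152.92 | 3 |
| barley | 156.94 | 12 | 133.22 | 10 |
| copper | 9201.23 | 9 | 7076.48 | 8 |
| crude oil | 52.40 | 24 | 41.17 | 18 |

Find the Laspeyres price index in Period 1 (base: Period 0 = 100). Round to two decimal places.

Laspeyres price index uses base-period quantities as weights.
ΣP(Period 1)·Q(Period 0) = 1952.97×3 + 152.92×4 + 133.22×12 + 7076.48×9 + 41.17×24 = 5858.91 + 611.68 + 1598.64 + 63688.32 + 988.08 = 72745.63
ΣP(Period 0)·Q(Period 0) = 2003.96×3 + 157.16×4 + 156.94×12 + 9201.23×9 + 52.40×24 = 6011.88 + 628.64 + 1883.28 + 82811.07 + 1257.6 = 92592.47
Index = 72745.63 / 92592.47 × 100 = 78.5654

78.57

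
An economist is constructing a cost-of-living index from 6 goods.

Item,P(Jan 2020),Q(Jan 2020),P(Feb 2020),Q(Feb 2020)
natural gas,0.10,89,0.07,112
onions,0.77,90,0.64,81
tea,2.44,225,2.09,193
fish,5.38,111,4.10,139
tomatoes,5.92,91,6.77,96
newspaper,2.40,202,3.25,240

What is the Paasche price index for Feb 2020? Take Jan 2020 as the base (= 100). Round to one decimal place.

101.1

Paasche price index uses current-period quantities as weights.
ΣP(Feb 2020)·Q(Feb 2020) = 0.07×112 + 0.64×81 + 2.09×193 + 4.10×139 + 6.77×96 + 3.25×240 = 7.84 + 51.84 + 403.37 + 569.9 + 649.92 + 780 = 2462.87
ΣP(Jan 2020)·Q(Feb 2020) = 0.10×112 + 0.77×81 + 2.44×193 + 5.38×139 + 5.92×96 + 2.40×240 = 11.2 + 62.37 + 470.92 + 747.82 + 568.32 + 576 = 2436.63
Index = 2462.87 / 2436.63 × 100 = 101.0769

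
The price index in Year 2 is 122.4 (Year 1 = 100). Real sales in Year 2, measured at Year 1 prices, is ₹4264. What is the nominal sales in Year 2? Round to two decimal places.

5219.14

Nominal = Real × (Index/100) = 4264 × (122.4/100)
        = 4264 × 1.224 = 5219.1360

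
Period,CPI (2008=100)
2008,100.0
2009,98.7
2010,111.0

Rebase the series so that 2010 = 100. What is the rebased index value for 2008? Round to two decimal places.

90.09

Rebased(2008) = 100.0 / 111.0 × 100 = 90.0901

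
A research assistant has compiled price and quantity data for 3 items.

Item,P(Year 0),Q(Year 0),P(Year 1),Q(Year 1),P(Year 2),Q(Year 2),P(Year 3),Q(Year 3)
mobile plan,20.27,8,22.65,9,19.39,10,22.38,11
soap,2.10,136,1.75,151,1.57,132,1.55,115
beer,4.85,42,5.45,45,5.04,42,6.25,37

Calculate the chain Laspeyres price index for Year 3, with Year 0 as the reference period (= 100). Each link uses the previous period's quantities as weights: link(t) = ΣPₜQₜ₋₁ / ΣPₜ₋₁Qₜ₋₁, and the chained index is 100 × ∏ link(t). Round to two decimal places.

100.37

Link Year 0→Year 1:
ΣP(Year 1)Q(Year 0) = 22.65×8 + 1.75×136 + 5.45×42 = 181.2 + 238 + 228.9 = 648.1
ΣP(Year 0)Q(Year 0) = 20.27×8 + 2.10×136 + 4.85×42 = 162.16 + 285.6 + 203.7 = 651.46
link = 648.1/651.46 = 0.994842
Link Year 1→Year 2:
ΣP(Year 2)Q(Year 1) = 19.39×9 + 1.57×151 + 5.04×45 = 174.51 + 237.07 + 226.8 = 638.38
ΣP(Year 1)Q(Year 1) = 22.65×9 + 1.75×151 + 5.45×45 = 203.85 + 264.25 + 245.25 = 713.35
link = 638.38/713.35 = 0.894904
Link Year 2→Year 3:
ΣP(Year 3)Q(Year 2) = 22.38×10 + 1.55×132 + 6.25×42 = 223.8 + 204.6 + 262.5 = 690.9
ΣP(Year 2)Q(Year 2) = 19.39×10 + 1.57×132 + 5.04×42 = 193.9 + 207.24 + 211.68 = 612.82
link = 690.9/612.82 = 1.127411
Chained index = 100 × 0.994842 × 0.894904 × 1.127411 = 100.3721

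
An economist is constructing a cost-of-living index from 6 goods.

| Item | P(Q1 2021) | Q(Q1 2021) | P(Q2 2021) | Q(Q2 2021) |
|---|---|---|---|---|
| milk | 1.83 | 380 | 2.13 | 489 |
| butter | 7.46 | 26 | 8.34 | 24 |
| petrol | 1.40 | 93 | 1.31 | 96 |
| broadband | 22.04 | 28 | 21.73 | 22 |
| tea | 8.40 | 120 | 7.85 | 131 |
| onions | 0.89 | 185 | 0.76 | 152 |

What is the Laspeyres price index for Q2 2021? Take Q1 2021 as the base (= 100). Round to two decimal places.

Laspeyres price index uses base-period quantities as weights.
ΣP(Q2 2021)·Q(Q1 2021) = 2.13×380 + 8.34×26 + 1.31×93 + 21.73×28 + 7.85×120 + 0.76×185 = 809.4 + 216.84 + 121.83 + 608.44 + 942 + 140.6 = 2839.11
ΣP(Q1 2021)·Q(Q1 2021) = 1.83×380 + 7.46×26 + 1.40×93 + 22.04×28 + 8.40×120 + 0.89×185 = 695.4 + 193.96 + 130.2 + 617.12 + 1008 + 164.65 = 2809.33
Index = 2839.11 / 2809.33 × 100 = 101.0600

101.06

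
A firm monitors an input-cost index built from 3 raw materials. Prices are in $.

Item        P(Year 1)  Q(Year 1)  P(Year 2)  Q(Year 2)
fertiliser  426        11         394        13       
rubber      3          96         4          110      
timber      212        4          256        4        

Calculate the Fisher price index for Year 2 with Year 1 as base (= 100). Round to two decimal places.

Laspeyres component (base-period weights):
ΣP(Year 2)Q(Year 1) = 394×11 + 4×96 + 256×4 = 4334 + 384 + 1024 = 5742
ΣP(Year 1)Q(Year 1) = 426×11 + 3×96 + 212×4 = 4686 + 288 + 848 = 5822
L = 5742 / 5822 × 100 = 98.6259
Paasche component (current-period weights):
ΣP(Year 2)Q(Year 2) = 394×13 + 4×110 + 256×4 = 5122 + 440 + 1024 = 6586
ΣP(Year 1)Q(Year 2) = 426×13 + 3×110 + 212×4 = 5538 + 330 + 848 = 6716
P = 6586 / 6716 × 100 = 98.0643
Fisher = √(L × P) = √(98.6259 × 98.0643) = 98.3447

98.34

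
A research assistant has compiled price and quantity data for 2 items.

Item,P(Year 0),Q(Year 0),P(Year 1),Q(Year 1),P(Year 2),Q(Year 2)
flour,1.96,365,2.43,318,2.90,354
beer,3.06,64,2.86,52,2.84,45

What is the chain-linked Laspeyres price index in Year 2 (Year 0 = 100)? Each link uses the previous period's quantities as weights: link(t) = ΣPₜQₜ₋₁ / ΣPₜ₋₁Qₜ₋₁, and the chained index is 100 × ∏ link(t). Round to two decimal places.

Link Year 0→Year 1:
ΣP(Year 1)Q(Year 0) = 2.43×365 + 2.86×64 = 886.95 + 183.04 = 1069.99
ΣP(Year 0)Q(Year 0) = 1.96×365 + 3.06×64 = 715.4 + 195.84 = 911.24
link = 1069.99/911.24 = 1.174213
Link Year 1→Year 2:
ΣP(Year 2)Q(Year 1) = 2.90×318 + 2.84×52 = 922.2 + 147.68 = 1069.88
ΣP(Year 1)Q(Year 1) = 2.43×318 + 2.86×52 = 772.74 + 148.72 = 921.46
link = 1069.88/921.46 = 1.161070
Chained index = 100 × 1.174213 × 1.161070 = 136.3344

136.33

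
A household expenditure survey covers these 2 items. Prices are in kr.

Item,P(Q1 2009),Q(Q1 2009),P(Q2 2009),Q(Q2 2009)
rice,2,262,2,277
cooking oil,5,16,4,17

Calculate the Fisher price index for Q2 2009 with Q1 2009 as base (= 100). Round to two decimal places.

97.35

Laspeyres component (base-period weights):
ΣP(Q2 2009)Q(Q1 2009) = 2×262 + 4×16 = 524 + 64 = 588
ΣP(Q1 2009)Q(Q1 2009) = 2×262 + 5×16 = 524 + 80 = 604
L = 588 / 604 × 100 = 97.3510
Paasche component (current-period weights):
ΣP(Q2 2009)Q(Q2 2009) = 2×277 + 4×17 = 554 + 68 = 622
ΣP(Q1 2009)Q(Q2 2009) = 2×277 + 5×17 = 554 + 85 = 639
P = 622 / 639 × 100 = 97.3396
Fisher = √(L × P) = √(97.3510 × 97.3396) = 97.3453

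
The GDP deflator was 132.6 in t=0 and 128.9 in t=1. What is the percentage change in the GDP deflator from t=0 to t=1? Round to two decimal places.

-2.79%

Change = (128.9 − 132.6) / 132.6 × 100
       = -3.7 / 132.6 × 100 = -2.7903%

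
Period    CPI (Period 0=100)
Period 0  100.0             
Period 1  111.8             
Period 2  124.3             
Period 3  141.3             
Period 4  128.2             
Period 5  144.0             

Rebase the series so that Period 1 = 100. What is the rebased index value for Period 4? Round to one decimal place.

Rebased(Period 4) = 128.2 / 111.8 × 100 = 114.6691

114.7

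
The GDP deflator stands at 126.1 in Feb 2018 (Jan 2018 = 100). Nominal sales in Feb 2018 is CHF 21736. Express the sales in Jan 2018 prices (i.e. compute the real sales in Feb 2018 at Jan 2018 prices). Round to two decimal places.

Real = Nominal ÷ (Index/100) = 21736 ÷ (126.1/100)
     = 21736 ÷ 1.261 = 17237.1134

17237.11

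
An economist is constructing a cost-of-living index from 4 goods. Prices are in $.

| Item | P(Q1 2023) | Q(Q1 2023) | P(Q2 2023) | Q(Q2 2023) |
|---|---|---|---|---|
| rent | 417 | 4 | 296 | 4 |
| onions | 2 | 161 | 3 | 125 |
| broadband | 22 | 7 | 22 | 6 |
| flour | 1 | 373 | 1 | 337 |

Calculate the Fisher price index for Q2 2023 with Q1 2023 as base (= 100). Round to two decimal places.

86.06

Laspeyres component (base-period weights):
ΣP(Q2 2023)Q(Q1 2023) = 296×4 + 3×161 + 22×7 + 1×373 = 1184 + 483 + 154 + 373 = 2194
ΣP(Q1 2023)Q(Q1 2023) = 417×4 + 2×161 + 22×7 + 1×373 = 1668 + 322 + 154 + 373 = 2517
L = 2194 / 2517 × 100 = 87.1673
Paasche component (current-period weights):
ΣP(Q2 2023)Q(Q2 2023) = 296×4 + 3×125 + 22×6 + 1×337 = 1184 + 375 + 132 + 337 = 2028
ΣP(Q1 2023)Q(Q2 2023) = 417×4 + 2×125 + 22×6 + 1×337 = 1668 + 250 + 132 + 337 = 2387
P = 2028 / 2387 × 100 = 84.9602
Fisher = √(L × P) = √(87.1673 × 84.9602) = 86.0567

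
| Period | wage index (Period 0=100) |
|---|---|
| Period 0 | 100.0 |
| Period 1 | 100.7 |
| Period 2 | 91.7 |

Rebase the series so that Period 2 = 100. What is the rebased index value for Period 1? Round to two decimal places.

Rebased(Period 1) = 100.7 / 91.7 × 100 = 109.8146

109.81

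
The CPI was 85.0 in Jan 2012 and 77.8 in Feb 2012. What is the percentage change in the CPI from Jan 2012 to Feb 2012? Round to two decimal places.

Change = (77.8 − 85.0) / 85.0 × 100
       = -7.2 / 85.0 × 100 = -8.4706%

-8.47%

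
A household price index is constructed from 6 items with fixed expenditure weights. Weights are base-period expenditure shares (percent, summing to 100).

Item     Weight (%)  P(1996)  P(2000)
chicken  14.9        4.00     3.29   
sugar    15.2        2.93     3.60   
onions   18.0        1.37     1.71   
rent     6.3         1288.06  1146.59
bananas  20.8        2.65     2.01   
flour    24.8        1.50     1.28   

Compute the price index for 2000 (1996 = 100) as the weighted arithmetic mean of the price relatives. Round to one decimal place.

95.9

chicken: 14.9 × (3.29/4.00) = 14.9 × 0.822500 = 12.2553
sugar: 15.2 × (3.60/2.93) = 15.2 × 1.228669 = 18.6758
onions: 18.0 × (1.71/1.37) = 18.0 × 1.248175 = 22.4672
rent: 6.3 × (1146.59/1288.06) = 6.3 × 0.890168 = 5.6081
bananas: 20.8 × (2.01/2.65) = 20.8 × 0.758491 = 15.7766
flour: 24.8 × (1.28/1.50) = 24.8 × 0.853333 = 21.1627
Index = Σ wᵢ·(p₁ᵢ/p₀ᵢ) = 12.2553 + 18.6758 + 22.4672 + 5.6081 + 15.7766 + 21.1627 = 95.9455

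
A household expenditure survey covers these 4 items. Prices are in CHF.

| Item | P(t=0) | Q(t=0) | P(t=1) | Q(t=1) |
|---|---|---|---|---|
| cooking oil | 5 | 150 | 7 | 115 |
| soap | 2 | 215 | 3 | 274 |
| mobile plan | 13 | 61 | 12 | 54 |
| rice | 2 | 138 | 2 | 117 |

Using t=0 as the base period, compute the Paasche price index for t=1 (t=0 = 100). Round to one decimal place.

Paasche price index uses current-period quantities as weights.
ΣP(t=1)·Q(t=1) = 7×115 + 3×274 + 12×54 + 2×117 = 805 + 822 + 648 + 234 = 2509
ΣP(t=0)·Q(t=1) = 5×115 + 2×274 + 13×54 + 2×117 = 575 + 548 + 702 + 234 = 2059
Index = 2509 / 2059 × 100 = 121.8553

121.9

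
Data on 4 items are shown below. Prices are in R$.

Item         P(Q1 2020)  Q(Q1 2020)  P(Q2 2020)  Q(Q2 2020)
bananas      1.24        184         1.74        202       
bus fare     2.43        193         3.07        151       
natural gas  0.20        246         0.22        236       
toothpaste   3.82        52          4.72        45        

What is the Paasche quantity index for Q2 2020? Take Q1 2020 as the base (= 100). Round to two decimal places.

Paasche quantity index uses current-period prices as weights.
ΣP(Q2 2020)·Q(Q2 2020) = 1.74×202 + 3.07×151 + 0.22×236 + 4.72×45 = 351.48 + 463.57 + 51.92 + 212.4 = 1079.37
ΣP(Q2 2020)·Q(Q1 2020) = 1.74×184 + 3.07×193 + 0.22×246 + 4.72×52 = 320.16 + 592.51 + 54.12 + 245.44 = 1212.23
Index = 1079.37 / 1212.23 × 100 = 89.0400

89.04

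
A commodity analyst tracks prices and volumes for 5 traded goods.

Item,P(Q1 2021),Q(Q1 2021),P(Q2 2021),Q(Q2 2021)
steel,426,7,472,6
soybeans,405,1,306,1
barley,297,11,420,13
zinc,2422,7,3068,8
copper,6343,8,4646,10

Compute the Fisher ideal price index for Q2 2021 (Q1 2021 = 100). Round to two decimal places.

Laspeyres component (base-period weights):
ΣP(Q2 2021)Q(Q1 2021) = 472×7 + 306×1 + 420×11 + 3068×7 + 4646×8 = 3304 + 306 + 4620 + 21476 + 37168 = 66874
ΣP(Q1 2021)Q(Q1 2021) = 426×7 + 405×1 + 297×11 + 2422×7 + 6343×8 = 2982 + 405 + 3267 + 16954 + 50744 = 74352
L = 66874 / 74352 × 100 = 89.9424
Paasche component (current-period weights):
ΣP(Q2 2021)Q(Q2 2021) = 472×6 + 306×1 + 420×13 + 3068×8 + 4646×10 = 2832 + 306 + 5460 + 24544 + 46460 = 79602
ΣP(Q1 2021)Q(Q2 2021) = 426×6 + 405×1 + 297×13 + 2422×8 + 6343×10 = 2556 + 405 + 3861 + 19376 + 63430 = 89628
P = 79602 / 89628 × 100 = 88.8138
Fisher = √(L × P) = √(89.9424 × 88.8138) = 89.3763

89.38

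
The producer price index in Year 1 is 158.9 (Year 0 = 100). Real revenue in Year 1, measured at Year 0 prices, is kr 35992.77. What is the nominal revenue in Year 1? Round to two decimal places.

Nominal = Real × (Index/100) = 35992.77 × (158.9/100)
        = 35992.77 × 1.589 = 57192.5115

57192.51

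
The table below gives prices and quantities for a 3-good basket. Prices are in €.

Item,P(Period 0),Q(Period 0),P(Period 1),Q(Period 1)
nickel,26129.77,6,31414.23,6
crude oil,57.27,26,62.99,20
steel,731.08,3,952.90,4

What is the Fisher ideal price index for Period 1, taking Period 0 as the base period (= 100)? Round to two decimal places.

Laspeyres component (base-period weights):
ΣP(Period 1)Q(Period 0) = 31414.23×6 + 62.99×26 + 952.90×3 = 188485.38 + 1637.74 + 2858.7 = 192981.82
ΣP(Period 0)Q(Period 0) = 26129.77×6 + 57.27×26 + 731.08×3 = 156778.62 + 1489.02 + 2193.24 = 160460.88
L = 192981.82 / 160460.88 × 100 = 120.2672
Paasche component (current-period weights):
ΣP(Period 1)Q(Period 1) = 31414.23×6 + 62.99×20 + 952.90×4 = 188485.38 + 1259.8 + 3811.6 = 193556.78
ΣP(Period 0)Q(Period 1) = 26129.77×6 + 57.27×20 + 731.08×4 = 156778.62 + 1145.4 + 2924.32 = 160848.34
P = 193556.78 / 160848.34 × 100 = 120.3350
Fisher = √(L × P) = √(120.2672 × 120.3350) = 120.3011

120.30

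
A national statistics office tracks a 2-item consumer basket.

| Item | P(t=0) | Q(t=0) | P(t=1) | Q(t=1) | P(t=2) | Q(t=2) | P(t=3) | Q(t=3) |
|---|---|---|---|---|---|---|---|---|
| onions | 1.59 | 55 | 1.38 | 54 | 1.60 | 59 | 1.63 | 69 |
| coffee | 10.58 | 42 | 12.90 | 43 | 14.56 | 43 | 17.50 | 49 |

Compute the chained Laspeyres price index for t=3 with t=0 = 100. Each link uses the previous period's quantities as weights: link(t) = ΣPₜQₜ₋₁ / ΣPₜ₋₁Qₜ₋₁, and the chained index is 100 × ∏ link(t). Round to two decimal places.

154.92

Link t=0→t=1:
ΣP(t=1)Q(t=0) = 1.38×55 + 12.90×42 = 75.9 + 541.8 = 617.7
ΣP(t=0)Q(t=0) = 1.59×55 + 10.58×42 = 87.45 + 444.36 = 531.81
link = 617.7/531.81 = 1.161505
Link t=1→t=2:
ΣP(t=2)Q(t=1) = 1.60×54 + 14.56×43 = 86.4 + 626.08 = 712.48
ΣP(t=1)Q(t=1) = 1.38×54 + 12.90×43 = 74.52 + 554.7 = 629.22
link = 712.48/629.22 = 1.132323
Link t=2→t=3:
ΣP(t=3)Q(t=2) = 1.63×59 + 17.50×43 = 96.17 + 752.5 = 848.67
ΣP(t=2)Q(t=2) = 1.60×59 + 14.56×43 = 94.4 + 626.08 = 720.48
link = 848.67/720.48 = 1.177923
Chained index = 100 × 1.161505 × 1.132323 × 1.177923 = 154.9202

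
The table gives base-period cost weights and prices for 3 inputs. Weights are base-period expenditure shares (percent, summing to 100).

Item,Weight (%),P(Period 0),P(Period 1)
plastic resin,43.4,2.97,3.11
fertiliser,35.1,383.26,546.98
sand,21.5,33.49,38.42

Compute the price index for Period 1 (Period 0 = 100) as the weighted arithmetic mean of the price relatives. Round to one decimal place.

120.2

plastic resin: 43.4 × (3.11/2.97) = 43.4 × 1.047138 = 45.4458
fertiliser: 35.1 × (546.98/383.26) = 35.1 × 1.427177 = 50.0939
sand: 21.5 × (38.42/33.49) = 21.5 × 1.147208 = 24.6650
Index = Σ wᵢ·(p₁ᵢ/p₀ᵢ) = 45.4458 + 50.0939 + 24.6650 = 120.2047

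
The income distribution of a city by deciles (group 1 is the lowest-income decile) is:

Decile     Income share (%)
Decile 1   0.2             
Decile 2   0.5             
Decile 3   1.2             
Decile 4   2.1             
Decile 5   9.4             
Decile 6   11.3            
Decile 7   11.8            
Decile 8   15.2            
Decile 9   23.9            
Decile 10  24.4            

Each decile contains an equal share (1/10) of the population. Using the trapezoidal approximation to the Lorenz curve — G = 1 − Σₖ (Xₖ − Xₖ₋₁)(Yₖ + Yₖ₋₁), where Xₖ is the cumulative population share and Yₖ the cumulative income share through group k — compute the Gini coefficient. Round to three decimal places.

Cumulative income shares Yₖ: 0.0020, 0.0070, 0.0190, 0.0400, 0.1340, 0.2470, 0.3650, 0.5170, 0.7560, 1.0000
Σ (Xₖ−Xₖ₋₁)(Yₖ+Yₖ₋₁) = (1/10)(0.0020+0.0000) + (1/10)(0.0070+0.0020) + (1/10)(0.0190+0.0070) + (1/10)(0.0400+0.0190) + (1/10)(0.1340+0.0400) + (1/10)(0.2470+0.1340) + (1/10)(0.3650+0.2470) + (1/10)(0.5170+0.3650) + (1/10)(0.7560+0.5170) + (1/10)(1.0000+0.7560)
  = 0.0002 + 0.0009 + 0.0026 + 0.0059 + 0.0174 + 0.0381 + 0.0612 + 0.0882 + 0.1273 + 0.1756 = 0.5174
G = 1 − 0.5174 = 0.4826

0.483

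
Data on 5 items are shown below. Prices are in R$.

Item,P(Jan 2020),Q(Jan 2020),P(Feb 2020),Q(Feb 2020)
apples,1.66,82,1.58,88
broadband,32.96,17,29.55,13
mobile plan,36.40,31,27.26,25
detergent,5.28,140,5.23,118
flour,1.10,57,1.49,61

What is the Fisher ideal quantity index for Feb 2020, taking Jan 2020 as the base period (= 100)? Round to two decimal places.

83.08

Laspeyres component (base-period weights):
ΣP(Jan 2020)Q(Feb 2020) = 1.66×88 + 32.96×13 + 36.40×25 + 5.28×118 + 1.10×61 = 146.08 + 428.48 + 910 + 623.04 + 67.1 = 2174.7
ΣP(Jan 2020)Q(Jan 2020) = 1.66×82 + 32.96×17 + 36.40×31 + 5.28×140 + 1.10×57 = 136.12 + 560.32 + 1128.4 + 739.2 + 62.7 = 2626.74
L = 2174.7 / 2626.74 × 100 = 82.7908
Paasche component (current-period weights):
ΣP(Feb 2020)Q(Feb 2020) = 1.58×88 + 29.55×13 + 27.26×25 + 5.23×118 + 1.49×61 = 139.04 + 384.15 + 681.5 + 617.14 + 90.89 = 1912.72
ΣP(Feb 2020)Q(Jan 2020) = 1.58×82 + 29.55×17 + 27.26×31 + 5.23×140 + 1.49×57 = 129.56 + 502.35 + 845.06 + 732.2 + 84.93 = 2294.1
P = 1912.72 / 2294.1 × 100 = 83.3756
Fisher = √(L × P) = √(82.7908 × 83.3756) = 83.0827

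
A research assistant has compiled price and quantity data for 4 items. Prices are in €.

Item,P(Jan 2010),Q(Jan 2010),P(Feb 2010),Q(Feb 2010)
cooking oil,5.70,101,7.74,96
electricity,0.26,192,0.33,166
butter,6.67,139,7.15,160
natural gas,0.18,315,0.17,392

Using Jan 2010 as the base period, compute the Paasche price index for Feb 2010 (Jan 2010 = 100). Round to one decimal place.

116.2

Paasche price index uses current-period quantities as weights.
ΣP(Feb 2010)·Q(Feb 2010) = 7.74×96 + 0.33×166 + 7.15×160 + 0.17×392 = 743.04 + 54.78 + 1144 + 66.64 = 2008.46
ΣP(Jan 2010)·Q(Feb 2010) = 5.70×96 + 0.26×166 + 6.67×160 + 0.18×392 = 547.2 + 43.16 + 1067.2 + 70.56 = 1728.12
Index = 2008.46 / 1728.12 × 100 = 116.2223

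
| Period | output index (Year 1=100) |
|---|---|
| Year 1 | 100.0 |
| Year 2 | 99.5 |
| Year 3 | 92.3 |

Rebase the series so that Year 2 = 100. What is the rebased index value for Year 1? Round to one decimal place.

100.5

Rebased(Year 1) = 100.0 / 99.5 × 100 = 100.5025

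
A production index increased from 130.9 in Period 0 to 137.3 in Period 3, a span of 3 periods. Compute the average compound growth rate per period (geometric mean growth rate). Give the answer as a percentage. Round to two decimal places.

1.60%

Growth factor = (137.3/130.9)^(1/3) = (1.048892)^(1/3) = 1.016039
Growth rate = 1.016039 − 1 = 0.016039 = 1.6039%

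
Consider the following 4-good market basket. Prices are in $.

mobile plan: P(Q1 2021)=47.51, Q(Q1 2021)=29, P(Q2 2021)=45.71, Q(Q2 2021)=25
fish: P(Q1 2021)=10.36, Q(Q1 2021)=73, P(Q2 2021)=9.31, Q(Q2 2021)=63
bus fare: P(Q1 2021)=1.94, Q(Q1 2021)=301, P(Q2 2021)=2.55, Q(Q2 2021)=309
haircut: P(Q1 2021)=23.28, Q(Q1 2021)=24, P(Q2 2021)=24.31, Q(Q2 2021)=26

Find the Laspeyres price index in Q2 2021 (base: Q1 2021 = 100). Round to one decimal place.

Laspeyres price index uses base-period quantities as weights.
ΣP(Q2 2021)·Q(Q1 2021) = 45.71×29 + 9.31×73 + 2.55×301 + 24.31×24 = 1325.59 + 679.63 + 767.55 + 583.44 = 3356.21
ΣP(Q1 2021)·Q(Q1 2021) = 47.51×29 + 10.36×73 + 1.94×301 + 23.28×24 = 1377.79 + 756.28 + 583.94 + 558.72 = 3276.73
Index = 3356.21 / 3276.73 × 100 = 102.4256

102.4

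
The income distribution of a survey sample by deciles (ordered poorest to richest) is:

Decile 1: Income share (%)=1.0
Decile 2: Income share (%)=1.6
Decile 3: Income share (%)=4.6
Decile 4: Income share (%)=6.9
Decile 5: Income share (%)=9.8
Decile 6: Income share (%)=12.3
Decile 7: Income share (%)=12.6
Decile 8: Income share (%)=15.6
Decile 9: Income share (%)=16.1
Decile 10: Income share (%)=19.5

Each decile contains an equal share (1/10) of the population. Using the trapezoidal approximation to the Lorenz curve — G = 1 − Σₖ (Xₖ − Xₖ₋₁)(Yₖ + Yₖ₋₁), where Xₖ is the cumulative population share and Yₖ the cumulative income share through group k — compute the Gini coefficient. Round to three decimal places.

0.343

Cumulative income shares Yₖ: 0.0100, 0.0260, 0.0720, 0.1410, 0.2390, 0.3620, 0.4880, 0.6440, 0.8050, 1.0000
Σ (Xₖ−Xₖ₋₁)(Yₖ+Yₖ₋₁) = (1/10)(0.0100+0.0000) + (1/10)(0.0260+0.0100) + (1/10)(0.0720+0.0260) + (1/10)(0.1410+0.0720) + (1/10)(0.2390+0.1410) + (1/10)(0.3620+0.2390) + (1/10)(0.4880+0.3620) + (1/10)(0.6440+0.4880) + (1/10)(0.8050+0.6440) + (1/10)(1.0000+0.8050)
  = 0.0010 + 0.0036 + 0.0098 + 0.0213 + 0.0380 + 0.0601 + 0.0850 + 0.1132 + 0.1449 + 0.1805 = 0.6574
G = 1 − 0.6574 = 0.3426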